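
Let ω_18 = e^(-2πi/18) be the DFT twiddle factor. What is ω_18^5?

ω_18^5 = e^(-2πi·5/18)
= cos(-2π·5/18) + i·sin(-2π·5/18)
= cos(-10π/18) + i·sin(-10π/18)

ω_18^5 = cos(-10π/18) + i·sin(-10π/18) = -0.1736-0.9848i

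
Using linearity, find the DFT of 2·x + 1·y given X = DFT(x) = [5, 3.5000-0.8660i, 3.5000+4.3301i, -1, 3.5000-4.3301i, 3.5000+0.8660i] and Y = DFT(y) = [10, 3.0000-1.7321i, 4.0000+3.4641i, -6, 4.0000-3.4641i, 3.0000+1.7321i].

By linearity: DFT(2x + 1y) = 2·DFT(x) + 1·DFT(y)
= 2·[5, 3.5000-0.8660i, 3.5000+4.3301i, -1, 3.5000-4.3301i, 3.5000+0.8660i] + 1·[10, 3.0000-1.7321i, 4.0000+3.4641i, -6, 4.0000-3.4641i, 3.0000+1.7321i]

Computing element-wise:
Z[0] = 2·(5) + 1·(10) = 20
Z[1] = 2·(3.5000-0.8660i) + 1·(3.0000-1.7321i) = 10.0000-3.4641i
Z[2] = 2·(3.5000+4.3301i) + 1·(4.0000+3.4641i) = 11.0000+12.1243i
Z[3] = 2·(-1) + 1·(-6) = -8
Z[4] = 2·(3.5000-4.3301i) + 1·(4.0000-3.4641i) = 11.0000-12.1243i
Z[5] = 2·(3.5000+0.8660i) + 1·(3.0000+1.7321i) = 10.0000+3.4641i

DFT(2x + 1y) = 2·X + 1·Y = [20, 10.0000-3.4641i, 11.0000+12.1243i, -8, 11.0000-12.1243i, 10.0000+3.4641i]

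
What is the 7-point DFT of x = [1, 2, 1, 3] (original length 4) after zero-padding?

Original 4-point DFT: [7, 1i, -3, -1i]
Zero-padded 7-point DFT provides frequency interpolation.

DFT_7([x, 0, ...]) = [7, -0.6784-3.8402i, 1.5245+0.8295i, -0.8460-3.0107i, -0.8460+3.0107i, 1.5245-0.8295i, -0.6784+3.8402i]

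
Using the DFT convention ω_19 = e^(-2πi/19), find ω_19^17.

ω_19^17 = e^(-2πi·17/19)
= cos(-2π·17/19) + i·sin(-2π·17/19)
= cos(-34π/19) + i·sin(-34π/19)

ω_19^17 = cos(-34π/19) + i·sin(-34π/19) = 0.7891+0.6142i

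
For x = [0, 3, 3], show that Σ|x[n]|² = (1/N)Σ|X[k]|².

Time domain:
Σ|x[n]|² = |0|² + |3|² + |3|² = 18.0000

Frequency domain:
(1/3)Σ|X[k]|² = (1/3)(|6|² + |-3|² + |-3|²) = (1/3)·54.0000 = 18.0000

Both sides agree, confirming Parseval's theorem.

Σ|x[n]|² = (1/N)Σ|X[k]|² = 18.0000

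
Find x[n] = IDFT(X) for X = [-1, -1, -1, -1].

x[n] = (1/4) Σ(k=0 to 3) X[k] · e^(2πikn/4)

Computing each x[n]:
x[0] = -1
x[1] = 0
x[2] = 0
x[3] = 0

x = [-1, 0, 0, 0]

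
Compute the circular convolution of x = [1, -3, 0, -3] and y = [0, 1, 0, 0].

(x ⊛ y)[n] = Σ(m=0 to 3) x[m] · y[(n-m) mod 4]

Computing each output sample:
(x ⊛ y)[0] = -3
(x ⊛ y)[1] = 1
(x ⊛ y)[2] = -3
(x ⊛ y)[3] = 0

x ⊛ y = [-3, 1, -3, 0]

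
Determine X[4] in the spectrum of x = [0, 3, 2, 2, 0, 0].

X[4] = Σ(n=0 to 5) x[n] · ω_6^(4n) where ω_6 = e^(-2πi/6)
= (0)·ω_6^0 + (3)·ω_6^4 + (2)·ω_6^8 + (2)·ω_6^12 + (0)·ω_6^16 + (0)·ω_6^20

X[4] = -0.5000+0.8660i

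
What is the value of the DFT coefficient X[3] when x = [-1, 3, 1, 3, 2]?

X[3] = Σ(n=0 to 4) x[n] · ω_5^(3n) where ω_5 = e^(-2πi/5)
= (-1)·ω_5^0 + (3)·ω_5^3 + (1)·ω_5^6 + (3)·ω_5^9 + (2)·ω_5^12

X[3] = -3.8090+2.4899i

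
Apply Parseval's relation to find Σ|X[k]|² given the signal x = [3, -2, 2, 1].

Parseval: Σ|x[n]|² = (1/N)Σ|X[k]|², so Σ|X[k]|² = N·Σ|x[n]|² = 4·18.0000

Σ|X[k]|² = N·Σ|x[n]|² = 4·18.0000 = 72.0000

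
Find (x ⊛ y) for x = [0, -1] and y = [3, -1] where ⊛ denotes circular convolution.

(x ⊛ y)[n] = Σ(m=0 to 1) x[m] · y[(n-m) mod 2]

Computing each output sample:
(x ⊛ y)[0] = 1
(x ⊛ y)[1] = -3

x ⊛ y = [1, -3]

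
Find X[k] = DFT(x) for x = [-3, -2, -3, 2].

X[k] = Σ(n=0 to 3) x[n] · ω_4^(nk)
where ω_4 = e^(-2πi/4)

Computing each X[k]:
X[0] = -6
X[1] = 4i
X[2] = -6
X[3] = -4i

X = [-6, 4i, -6, -4i]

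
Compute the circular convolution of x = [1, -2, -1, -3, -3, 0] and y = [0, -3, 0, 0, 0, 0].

(x ⊛ y)[n] = Σ(m=0 to 5) x[m] · y[(n-m) mod 6]

Computing each output sample:
(x ⊛ y)[0] = 0
(x ⊛ y)[1] = -3
(x ⊛ y)[2] = 6
(x ⊛ y)[3] = 3
(x ⊛ y)[4] = 9
(x ⊛ y)[5] = 9

x ⊛ y = [0, -3, 6, 3, 9, 9]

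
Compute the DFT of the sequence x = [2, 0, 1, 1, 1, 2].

X[k] = Σ(n=0 to 5) x[n] · ω_6^(nk)
where ω_6 = e^(-2πi/6)

Computing each X[k]:
X[0] = 7
X[1] = 1.0000+1.7321i
X[2] = 1.0000+1.7321i
X[3] = 1
X[4] = 1.0000-1.7321i
X[5] = 1.0000-1.7321i

X = [7, 1.0000+1.7321i, 1.0000+1.7321i, 1, 1.0000-1.7321i, 1.0000-1.7321i]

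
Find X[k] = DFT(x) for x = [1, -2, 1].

X[k] = Σ(n=0 to 2) x[n] · ω_3^(nk)
where ω_3 = e^(-2πi/3)

Computing each X[k]:
X[0] = 0
X[1] = 1.5000+2.5981i
X[2] = 1.5000-2.5981i

X = [0, 1.5000+2.5981i, 1.5000-2.5981i]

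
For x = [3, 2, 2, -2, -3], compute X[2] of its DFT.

X[2] = Σ(n=0 to 4) x[n] · ω_5^(2n) where ω_5 = e^(-2πi/5)
= (3)·ω_5^0 + (2)·ω_5^2 + (2)·ω_5^4 + (-2)·ω_5^6 + (-3)·ω_5^8

X[2] = 3.8090+0.8653i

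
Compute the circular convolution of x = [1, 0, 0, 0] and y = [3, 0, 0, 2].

(x ⊛ y)[n] = Σ(m=0 to 3) x[m] · y[(n-m) mod 4]

Computing each output sample:
(x ⊛ y)[0] = 3
(x ⊛ y)[1] = 0
(x ⊛ y)[2] = 0
(x ⊛ y)[3] = 2

x ⊛ y = [3, 0, 0, 2]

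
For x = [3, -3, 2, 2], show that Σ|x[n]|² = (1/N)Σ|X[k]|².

Time domain:
Σ|x[n]|² = |3|² + |-3|² + |2|² + |2|² = 26.0000

Frequency domain:
(1/4)Σ|X[k]|² = (1/4)(|4|² + |1+5i|² + |6|² + |1-5i|²) = (1/4)·104.0000 = 26.0000

Both sides agree, confirming Parseval's theorem.

Σ|x[n]|² = (1/N)Σ|X[k]|² = 26.0000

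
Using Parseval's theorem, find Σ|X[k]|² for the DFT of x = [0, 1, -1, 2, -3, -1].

Parseval: Σ|x[n]|² = (1/N)Σ|X[k]|², so Σ|X[k]|² = N·Σ|x[n]|² = 6·16.0000

Σ|X[k]|² = N·Σ|x[n]|² = 6·16.0000 = 96.0000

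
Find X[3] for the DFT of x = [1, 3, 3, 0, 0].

X[3] = Σ(n=0 to 4) x[n] · ω_5^(3n) where ω_5 = e^(-2πi/5)
= (1)·ω_5^0 + (3)·ω_5^3 + (3)·ω_5^6 + (0)·ω_5^9 + (0)·ω_5^12

X[3] = -0.5000-1.0898i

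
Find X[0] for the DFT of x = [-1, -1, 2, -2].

X[0] = Σ(n=0 to 3) x[n] · ω_4^0 = Σ x[n]
= (-1) + (-1) + (2) + (-2)

X[0] = -2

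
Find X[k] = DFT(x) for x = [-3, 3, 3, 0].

X[k] = Σ(n=0 to 3) x[n] · ω_4^(nk)
where ω_4 = e^(-2πi/4)

Computing each X[k]:
X[0] = 3
X[1] = -6-3i
X[2] = -3
X[3] = -6+3i

X = [3, -6-3i, -3, -6+3i]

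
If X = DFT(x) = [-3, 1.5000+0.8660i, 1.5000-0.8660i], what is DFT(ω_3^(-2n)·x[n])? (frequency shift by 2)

Modulation property: DFT(ω_3^(-2n)·x[n]) = X[(k-2) mod 3], so circularly shift X by 2 positions.

X[k-2] = [1.5000+0.8660i, 1.5000-0.8660i, -3]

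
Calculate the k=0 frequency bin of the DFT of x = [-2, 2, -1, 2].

X[0] = Σ(n=0 to 3) x[n] · ω_4^0 = Σ x[n]
= (-2) + (2) + (-1) + (2)

X[0] = 1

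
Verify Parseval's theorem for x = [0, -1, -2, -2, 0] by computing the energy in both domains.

Time domain:
Σ|x[n]|² = |0|² + |-1|² + |-2|² + |-2|² + |0|² = 9.0000

Frequency domain:
(1/5)Σ|X[k]|² = (1/5)(|-5|² + |2.9271+0.9511i|² + |-0.4271+0.5878i|² + |-0.4271-0.5878i|² + |2.9271-0.9511i|²) = (1/5)·45.0000 = 9.0000

Both sides agree, confirming Parseval's theorem.

Σ|x[n]|² = (1/N)Σ|X[k]|² = 9.0000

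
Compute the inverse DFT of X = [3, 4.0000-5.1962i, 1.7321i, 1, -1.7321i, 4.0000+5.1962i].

x[n] = (1/6) Σ(k=0 to 5) X[k] · e^(2πikn/6)

Computing each x[n]:
x[0] = 2
x[1] = 2
x[2] = 2
x[3] = -1
x[4] = -2
x[5] = 0

x = [2, 2, 2, -1, -2, 0]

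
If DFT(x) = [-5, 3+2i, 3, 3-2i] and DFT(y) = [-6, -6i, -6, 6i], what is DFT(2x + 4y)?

By linearity: DFT(2x + 4y) = 2·DFT(x) + 4·DFT(y)
= 2·[-5, 3+2i, 3, 3-2i] + 4·[-6, -6i, -6, 6i]

Computing element-wise:
Z[0] = 2·(-5) + 4·(-6) = -34
Z[1] = 2·(3+2i) + 4·(-6i) = 6-20i
Z[2] = 2·(3) + 4·(-6) = -18
Z[3] = 2·(3-2i) + 4·(6i) = 6+20i

DFT(2x + 4y) = 2·X + 4·Y = [-34, 6-20i, -18, 6+20i]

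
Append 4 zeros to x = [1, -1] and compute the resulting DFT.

Original 2-point DFT: [0, 2]
Zero-padded 6-point DFT provides frequency interpolation.

DFT_6([x, 0, ...]) = [0, 0.5000+0.8660i, 1.5000+0.8660i, 2, 1.5000-0.8660i, 0.5000-0.8660i]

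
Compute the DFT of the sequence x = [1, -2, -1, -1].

X[k] = Σ(n=0 to 3) x[n] · ω_4^(nk)
where ω_4 = e^(-2πi/4)

Computing each X[k]:
X[0] = -3
X[1] = 2+1i
X[2] = 3
X[3] = 2-1i

X = [-3, 2+1i, 3, 2-1i]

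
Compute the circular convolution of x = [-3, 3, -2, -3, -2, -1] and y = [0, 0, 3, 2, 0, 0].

(x ⊛ y)[n] = Σ(m=0 to 5) x[m] · y[(n-m) mod 6]

Computing each output sample:
(x ⊛ y)[0] = -12
(x ⊛ y)[1] = -7
(x ⊛ y)[2] = -11
(x ⊛ y)[3] = 3
(x ⊛ y)[4] = 0
(x ⊛ y)[5] = -13

x ⊛ y = [-12, -7, -11, 3, 0, -13]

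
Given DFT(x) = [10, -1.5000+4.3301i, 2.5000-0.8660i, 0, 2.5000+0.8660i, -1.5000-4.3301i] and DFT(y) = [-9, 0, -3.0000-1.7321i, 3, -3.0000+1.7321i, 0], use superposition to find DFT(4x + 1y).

By linearity: DFT(4x + 1y) = 4·DFT(x) + 1·DFT(y)
= 4·[10, -1.5000+4.3301i, 2.5000-0.8660i, 0, 2.5000+0.8660i, -1.5000-4.3301i] + 1·[-9, 0, -3.0000-1.7321i, 3, -3.0000+1.7321i, 0]

Computing element-wise:
Z[0] = 4·(10) + 1·(-9) = 31
Z[1] = 4·(-1.5000+4.3301i) + 1·(0) = -6.0000+17.3204i
Z[2] = 4·(2.5000-0.8660i) + 1·(-3.0000-1.7321i) = 7.0000-5.1961i
Z[3] = 4·(0) + 1·(3) = 3
Z[4] = 4·(2.5000+0.8660i) + 1·(-3.0000+1.7321i) = 7.0000+5.1961i
Z[5] = 4·(-1.5000-4.3301i) + 1·(0) = -6.0000-17.3204i

DFT(4x + 1y) = 4·X + 1·Y = [31, -6.0000+17.3204i, 7.0000-5.1961i, 3, 7.0000+5.1961i, -6.0000-17.3204i]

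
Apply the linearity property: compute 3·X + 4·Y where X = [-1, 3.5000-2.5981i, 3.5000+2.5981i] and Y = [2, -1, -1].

By linearity: DFT(3x + 4y) = 3·DFT(x) + 4·DFT(y)
= 3·[-1, 3.5000-2.5981i, 3.5000+2.5981i] + 4·[2, -1, -1]

Computing element-wise:
Z[0] = 3·(-1) + 4·(2) = 5
Z[1] = 3·(3.5000-2.5981i) + 4·(-1) = 6.5000-7.7943i
Z[2] = 3·(3.5000+2.5981i) + 4·(-1) = 6.5000+7.7943i

DFT(3x + 4y) = 3·X + 4·Y = [5, 6.5000-7.7943i, 6.5000+7.7943i]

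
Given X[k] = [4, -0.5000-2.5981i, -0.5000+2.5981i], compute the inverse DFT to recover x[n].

x[n] = (1/3) Σ(k=0 to 2) X[k] · e^(2πikn/3)

Computing each x[n]:
x[0] = 1
x[1] = 3
x[2] = 0

x = [1, 3, 0]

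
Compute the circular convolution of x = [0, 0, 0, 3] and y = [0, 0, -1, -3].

(x ⊛ y)[n] = Σ(m=0 to 3) x[m] · y[(n-m) mod 4]

Computing each output sample:
(x ⊛ y)[0] = 0
(x ⊛ y)[1] = -3
(x ⊛ y)[2] = -9
(x ⊛ y)[3] = 0

x ⊛ y = [0, -3, -9, 0]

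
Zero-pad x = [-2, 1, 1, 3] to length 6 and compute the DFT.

Original 4-point DFT: [3, -3+2i, -5, -3-2i]
Zero-padded 6-point DFT provides frequency interpolation.

DFT_6([x, 0, ...]) = [3, -5.0000-1.7321i, 0, -5, 0, -5.0000+1.7321i]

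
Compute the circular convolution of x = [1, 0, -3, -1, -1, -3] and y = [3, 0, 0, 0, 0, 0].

(x ⊛ y)[n] = Σ(m=0 to 5) x[m] · y[(n-m) mod 6]

Computing each output sample:
(x ⊛ y)[0] = 3
(x ⊛ y)[1] = 0
(x ⊛ y)[2] = -9
(x ⊛ y)[3] = -3
(x ⊛ y)[4] = -3
(x ⊛ y)[5] = -9

x ⊛ y = [3, 0, -9, -3, -3, -9]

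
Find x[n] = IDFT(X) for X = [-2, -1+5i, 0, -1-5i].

x[n] = (1/4) Σ(k=0 to 3) X[k] · e^(2πikn/4)

Computing each x[n]:
x[0] = -1
x[1] = -3
x[2] = 0
x[3] = 2

x = [-1, -3, 0, 2]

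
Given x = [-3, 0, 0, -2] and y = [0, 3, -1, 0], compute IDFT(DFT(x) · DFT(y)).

(x ⊛ y)[n] = Σ(m=0 to 3) x[m] · y[(n-m) mod 4]

Computing each output sample:
(x ⊛ y)[0] = -6
(x ⊛ y)[1] = -7
(x ⊛ y)[2] = 3
(x ⊛ y)[3] = 0

x ⊛ y = [-6, -7, 3, 0]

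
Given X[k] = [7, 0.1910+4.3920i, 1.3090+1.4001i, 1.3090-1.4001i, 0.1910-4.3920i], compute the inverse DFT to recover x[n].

x[n] = (1/5) Σ(k=0 to 4) X[k] · e^(2πikn/5)

Computing each x[n]:
x[0] = 2
x[1] = -1
x[2] = 1
x[3] = 2
x[4] = 3

x = [2, -1, 1, 2, 3]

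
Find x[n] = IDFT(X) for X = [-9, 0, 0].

x[n] = (1/3) Σ(k=0 to 2) X[k] · e^(2πikn/3)

Computing each x[n]:
x[0] = -3
x[1] = -3
x[2] = -3

x = [-3, -3, -3]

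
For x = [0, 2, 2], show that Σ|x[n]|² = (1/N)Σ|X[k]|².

Time domain:
Σ|x[n]|² = |0|² + |2|² + |2|² = 8.0000

Frequency domain:
(1/3)Σ|X[k]|² = (1/3)(|4|² + |-2|² + |-2|²) = (1/3)·24.0000 = 8.0000

Both sides agree, confirming Parseval's theorem.

Σ|x[n]|² = (1/N)Σ|X[k]|² = 8.0000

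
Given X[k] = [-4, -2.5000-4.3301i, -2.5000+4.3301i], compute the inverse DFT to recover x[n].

x[n] = (1/3) Σ(k=0 to 2) X[k] · e^(2πikn/3)

Computing each x[n]:
x[0] = -3
x[1] = 2
x[2] = -3

x = [-3, 2, -3]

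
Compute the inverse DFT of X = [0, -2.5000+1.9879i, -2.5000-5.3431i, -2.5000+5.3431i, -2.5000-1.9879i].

x[n] = (1/5) Σ(k=0 to 4) X[k] · e^(2πikn/5)

Computing each x[n]:
x[0] = -2
x[1] = 1
x[2] = -2
x[3] = 3
x[4] = 0

x = [-2, 1, -2, 3, 0]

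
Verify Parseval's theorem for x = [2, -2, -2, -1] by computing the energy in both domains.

Time domain:
Σ|x[n]|² = |2|² + |-2|² + |-2|² + |-1|² = 13.0000

Frequency domain:
(1/4)Σ|X[k]|² = (1/4)(|-3|² + |4+1i|² + |3|² + |4-1i|²) = (1/4)·52.0000 = 13.0000

Both sides agree, confirming Parseval's theorem.

Σ|x[n]|² = (1/N)Σ|X[k]|² = 13.0000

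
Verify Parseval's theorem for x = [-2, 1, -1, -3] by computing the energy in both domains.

Time domain:
Σ|x[n]|² = |-2|² + |1|² + |-1|² + |-3|² = 15.0000

Frequency domain:
(1/4)Σ|X[k]|² = (1/4)(|-5|² + |-1-4i|² + |-1|² + |-1+4i|²) = (1/4)·60.0000 = 15.0000

Both sides agree, confirming Parseval's theorem.

Σ|x[n]|² = (1/N)Σ|X[k]|² = 15.0000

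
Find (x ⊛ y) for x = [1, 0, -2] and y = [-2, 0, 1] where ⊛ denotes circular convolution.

(x ⊛ y)[n] = Σ(m=0 to 2) x[m] · y[(n-m) mod 3]

Computing each output sample:
(x ⊛ y)[0] = -2
(x ⊛ y)[1] = -2
(x ⊛ y)[2] = 5

x ⊛ y = [-2, -2, 5]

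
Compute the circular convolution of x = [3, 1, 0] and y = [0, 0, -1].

(x ⊛ y)[n] = Σ(m=0 to 2) x[m] · y[(n-m) mod 3]

Computing each output sample:
(x ⊛ y)[0] = -1
(x ⊛ y)[1] = 0
(x ⊛ y)[2] = -3

x ⊛ y = [-1, 0, -3]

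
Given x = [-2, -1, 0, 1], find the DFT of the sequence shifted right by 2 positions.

Time shift by 2: X_shifted[k] = ω_4^(2k) · X[k]
Shifted x = [0, 1, -2, -1]

DFT(x[n-2]) = [-2, 2-2i, -2, 2+2i]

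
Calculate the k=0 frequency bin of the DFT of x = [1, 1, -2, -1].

X[0] = Σ(n=0 to 3) x[n] · ω_4^0 = Σ x[n]
= (1) + (1) + (-2) + (-1)

X[0] = -1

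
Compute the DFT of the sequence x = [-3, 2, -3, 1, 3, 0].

X[k] = Σ(n=0 to 5) x[n] · ω_6^(nk)
where ω_6 = e^(-2πi/6)

Computing each X[k]:
X[0] = 0
X[1] = -3.0000+3.4641i
X[2] = -3.0000-6.9282i
X[3] = -6
X[4] = -3.0000+6.9282i
X[5] = -3.0000-3.4641i

X = [0, -3.0000+3.4641i, -3.0000-6.9282i, -6, -3.0000+6.9282i, -3.0000-3.4641i]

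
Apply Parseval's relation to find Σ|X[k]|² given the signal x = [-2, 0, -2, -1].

Parseval: Σ|x[n]|² = (1/N)Σ|X[k]|², so Σ|X[k]|² = N·Σ|x[n]|² = 4·9.0000

Σ|X[k]|² = N·Σ|x[n]|² = 4·9.0000 = 36.0000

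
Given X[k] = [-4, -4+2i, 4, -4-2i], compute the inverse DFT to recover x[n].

x[n] = (1/4) Σ(k=0 to 3) X[k] · e^(2πikn/4)

Computing each x[n]:
x[0] = -2
x[1] = -3
x[2] = 2
x[3] = -1

x = [-2, -3, 2, -1]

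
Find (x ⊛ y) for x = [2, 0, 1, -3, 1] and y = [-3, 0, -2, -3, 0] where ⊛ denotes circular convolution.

(x ⊛ y)[n] = Σ(m=0 to 4) x[m] · y[(n-m) mod 5]

Computing each output sample:
(x ⊛ y)[0] = -3
(x ⊛ y)[1] = 7
(x ⊛ y)[2] = -10
(x ⊛ y)[3] = 3
(x ⊛ y)[4] = -5

x ⊛ y = [-3, 7, -10, 3, -5]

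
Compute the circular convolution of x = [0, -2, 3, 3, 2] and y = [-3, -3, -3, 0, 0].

(x ⊛ y)[n] = Σ(m=0 to 4) x[m] · y[(n-m) mod 5]

Computing each output sample:
(x ⊛ y)[0] = -15
(x ⊛ y)[1] = 0
(x ⊛ y)[2] = -3
(x ⊛ y)[3] = -12
(x ⊛ y)[4] = -24

x ⊛ y = [-15, 0, -3, -12, -24]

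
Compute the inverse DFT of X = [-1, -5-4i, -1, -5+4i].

x[n] = (1/4) Σ(k=0 to 3) X[k] · e^(2πikn/4)

Computing each x[n]:
x[0] = -3
x[1] = 2
x[2] = 2
x[3] = -2

x = [-3, 2, 2, -2]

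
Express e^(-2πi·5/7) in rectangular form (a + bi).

ω_7^5 = e^(-2πi·5/7)
= cos(-2π·5/7) + i·sin(-2π·5/7)
= cos(-10π/7) + i·sin(-10π/7)

ω_7^5 = cos(-10π/7) + i·sin(-10π/7) = -0.2225+0.9749i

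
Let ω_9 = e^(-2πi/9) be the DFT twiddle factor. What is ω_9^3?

ω_9^3 = e^(-2πi·3/9)
= cos(-2π·3/9) + i·sin(-2π·3/9)
= cos(-6π/9) + i·sin(-6π/9)

ω_9^3 = cos(-6π/9) + i·sin(-6π/9) = -0.5000-0.8660i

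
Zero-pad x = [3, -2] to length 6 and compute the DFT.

Original 2-point DFT: [1, 5]
Zero-padded 6-point DFT provides frequency interpolation.

DFT_6([x, 0, ...]) = [1, 2.0000+1.7321i, 4.0000+1.7321i, 5, 4.0000-1.7321i, 2.0000-1.7321i]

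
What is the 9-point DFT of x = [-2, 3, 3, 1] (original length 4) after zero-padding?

Original 4-point DFT: [5, -5-2i, -3, -5+2i]
Zero-padded 9-point DFT provides frequency interpolation.

DFT_9([x, 0, ...]) = [5, 0.3191-5.7488i, -4.7981-3.1145i, -4, -3.0209+0.0363i, -3.0209-0.0363i, -4, -4.7981+3.1145i, 0.3191+5.7488i]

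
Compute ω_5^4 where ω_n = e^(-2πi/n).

ω_5^4 = e^(-2πi·4/5)
= cos(-2π·4/5) + i·sin(-2π·4/5)
= cos(-8π/5) + i·sin(-8π/5)

ω_5^4 = cos(-8π/5) + i·sin(-8π/5) = 0.3090+0.9511i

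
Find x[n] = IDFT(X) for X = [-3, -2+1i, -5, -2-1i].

x[n] = (1/4) Σ(k=0 to 3) X[k] · e^(2πikn/4)

Computing each x[n]:
x[0] = -3
x[1] = 0
x[2] = -1
x[3] = 1

x = [-3, 0, -1, 1]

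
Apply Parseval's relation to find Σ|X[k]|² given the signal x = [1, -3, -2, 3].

Parseval: Σ|x[n]|² = (1/N)Σ|X[k]|², so Σ|X[k]|² = N·Σ|x[n]|² = 4·23.0000

Σ|X[k]|² = N·Σ|x[n]|² = 4·23.0000 = 92.0000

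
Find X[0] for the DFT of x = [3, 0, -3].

X[0] = Σ(n=0 to 2) x[n] · ω_3^0 = Σ x[n]
= (3) + (0) + (-3)

X[0] = 0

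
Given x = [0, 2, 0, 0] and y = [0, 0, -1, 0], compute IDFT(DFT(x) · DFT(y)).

(x ⊛ y)[n] = Σ(m=0 to 3) x[m] · y[(n-m) mod 4]

Computing each output sample:
(x ⊛ y)[0] = 0
(x ⊛ y)[1] = 0
(x ⊛ y)[2] = 0
(x ⊛ y)[3] = -2

x ⊛ y = [0, 0, 0, -2]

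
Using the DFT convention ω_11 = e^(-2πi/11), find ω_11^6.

ω_11^6 = e^(-2πi·6/11)
= cos(-2π·6/11) + i·sin(-2π·6/11)
= cos(-12π/11) + i·sin(-12π/11)

ω_11^6 = cos(-12π/11) + i·sin(-12π/11) = -0.9595+0.2817i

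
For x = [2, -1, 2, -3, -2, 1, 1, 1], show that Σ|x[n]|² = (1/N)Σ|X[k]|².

Time domain:
Σ|x[n]|² = |2|² + |-1|² + |2|² + |-3|² + |-2|² + |1|² + |1|² + |1|² = 25.0000

Frequency domain:
(1/8)Σ|X[k]|² = (1/8)(|1|² + |5.4142+3.2426i|² + |-3-2i|² + |2.5858+5.2426i|² + |5|² + |2.5858-5.2426i|² + |-3+2i|² + |5.4142-3.2426i|²) = (1/8)·200.0000 = 25.0000

Both sides agree, confirming Parseval's theorem.

Σ|x[n]|² = (1/N)Σ|X[k]|² = 25.0000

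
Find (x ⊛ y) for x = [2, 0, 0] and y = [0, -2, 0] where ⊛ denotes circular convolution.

(x ⊛ y)[n] = Σ(m=0 to 2) x[m] · y[(n-m) mod 3]

Computing each output sample:
(x ⊛ y)[0] = 0
(x ⊛ y)[1] = -4
(x ⊛ y)[2] = 0

x ⊛ y = [0, -4, 0]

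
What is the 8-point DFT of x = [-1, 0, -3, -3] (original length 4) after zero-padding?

Original 4-point DFT: [-7, 2-3i, -1, 2+3i]
Zero-padded 8-point DFT provides frequency interpolation.

DFT_8([x, 0, ...]) = [-7, 1.1213+5.1213i, 2-3i, -3.1213-0.8787i, -1, -3.1213+0.8787i, 2+3i, 1.1213-5.1213i]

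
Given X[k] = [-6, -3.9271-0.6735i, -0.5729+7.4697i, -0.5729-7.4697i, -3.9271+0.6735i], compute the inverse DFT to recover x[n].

x[n] = (1/5) Σ(k=0 to 4) X[k] · e^(2πikn/5)

Computing each x[n]:
x[0] = -3
x[1] = -3
x[2] = 3
x[3] = -3
x[4] = 0

x = [-3, -3, 3, -3, 0]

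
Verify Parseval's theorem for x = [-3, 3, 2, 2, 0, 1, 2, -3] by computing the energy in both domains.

Time domain:
Σ|x[n]|² = |-3|² + |3|² + |2|² + |2|² + |0|² + |1|² + |2|² + |-3|² = 40.0000

Frequency domain:
(1/8)Σ|X[k]|² = (1/8)(|4|² + |-5.1213-4.9497i|² + |-7-5i|² + |-0.8787-4.9497i|² + |-2|² + |-0.8787+4.9497i|² + |-7+5i|² + |-5.1213+4.9497i|²) = (1/8)·320.0000 = 40.0000

Both sides agree, confirming Parseval's theorem.

Σ|x[n]|² = (1/N)Σ|X[k]|² = 40.0000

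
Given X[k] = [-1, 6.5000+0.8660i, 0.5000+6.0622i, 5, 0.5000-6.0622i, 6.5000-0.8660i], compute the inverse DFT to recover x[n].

x[n] = (1/6) Σ(k=0 to 5) X[k] · e^(2πikn/6)

Computing each x[n]:
x[0] = 3
x[1] = -2
x[2] = 1
x[3] = -3
x[4] = -2
x[5] = 2

x = [3, -2, 1, -3, -2, 2]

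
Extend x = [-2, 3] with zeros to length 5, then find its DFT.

Original 2-point DFT: [1, -5]
Zero-padded 5-point DFT provides frequency interpolation.

DFT_5([x, 0, ...]) = [1, -1.0729-2.8532i, -4.4271-1.7634i, -4.4271+1.7634i, -1.0729+2.8532i]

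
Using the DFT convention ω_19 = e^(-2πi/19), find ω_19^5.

ω_19^5 = e^(-2πi·5/19)
= cos(-2π·5/19) + i·sin(-2π·5/19)
= cos(-10π/19) + i·sin(-10π/19)

ω_19^5 = cos(-10π/19) + i·sin(-10π/19) = -0.0826-0.9966i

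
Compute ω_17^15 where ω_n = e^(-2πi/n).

ω_17^15 = e^(-2πi·15/17)
= cos(-2π·15/17) + i·sin(-2π·15/17)
= cos(-30π/17) + i·sin(-30π/17)

ω_17^15 = cos(-30π/17) + i·sin(-30π/17) = 0.7390+0.6737i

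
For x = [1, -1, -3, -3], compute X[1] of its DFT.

X[1] = Σ(n=0 to 3) x[n] · ω_4^(1n) where ω_4 = e^(-2πi/4)
= (1)·ω_4^0 + (-1)·ω_4^1 + (-3)·ω_4^2 + (-3)·ω_4^3

X[1] = 4-2i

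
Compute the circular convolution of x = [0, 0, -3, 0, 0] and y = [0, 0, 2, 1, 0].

(x ⊛ y)[n] = Σ(m=0 to 4) x[m] · y[(n-m) mod 5]

Computing each output sample:
(x ⊛ y)[0] = -3
(x ⊛ y)[1] = 0
(x ⊛ y)[2] = 0
(x ⊛ y)[3] = 0
(x ⊛ y)[4] = -6

x ⊛ y = [-3, 0, 0, 0, -6]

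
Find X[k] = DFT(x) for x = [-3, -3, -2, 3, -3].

X[k] = Σ(n=0 to 4) x[n] · ω_5^(nk)
where ω_5 = e^(-2πi/5)

Computing each X[k]:
X[0] = -8
X[1] = -5.6631+2.9389i
X[2] = 2.1631-4.7553i
X[3] = 2.1631+4.7553i
X[4] = -5.6631-2.9389i

X = [-8, -5.6631+2.9389i, 2.1631-4.7553i, 2.1631+4.7553i, -5.6631-2.9389i]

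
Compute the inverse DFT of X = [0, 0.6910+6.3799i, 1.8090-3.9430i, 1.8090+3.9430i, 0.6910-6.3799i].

x[n] = (1/5) Σ(k=0 to 4) X[k] · e^(2πikn/5)

Computing each x[n]:
x[0] = 1
x[1] = -2
x[2] = -3
x[3] = 3
x[4] = 1

x = [1, -2, -3, 3, 1]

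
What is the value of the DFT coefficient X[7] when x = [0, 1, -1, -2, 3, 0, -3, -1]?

X[7] = Σ(n=0 to 7) x[n] · ω_8^(7n) where ω_8 = e^(-2πi/8)
= (0)·ω_8^0 + (1)·ω_8^7 + (-1)·ω_8^14 + (-2)·ω_8^21 + (3)·ω_8^28 + (0)·ω_8^35 + (-3)·ω_8^42 + (-1)·ω_8^49

X[7] = -1.5858+2.0000i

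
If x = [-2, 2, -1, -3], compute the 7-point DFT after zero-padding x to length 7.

Original 4-point DFT: [-4, -1-5i, -2, -1+5i]
Zero-padded 7-point DFT provides frequency interpolation.

DFT_7([x, 0, ...]) = [-4, 2.1724+0.7129i, -3.4145-4.7292i, -3.7579+1.2752i, -3.7579-1.2752i, -3.4145+4.7292i, 2.1724-0.7129i]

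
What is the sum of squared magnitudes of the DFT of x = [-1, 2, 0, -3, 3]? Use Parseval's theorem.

Parseval: Σ|x[n]|² = (1/N)Σ|X[k]|², so Σ|X[k]|² = N·Σ|x[n]|² = 5·23.0000

Σ|X[k]|² = N·Σ|x[n]|² = 5·23.0000 = 115.0000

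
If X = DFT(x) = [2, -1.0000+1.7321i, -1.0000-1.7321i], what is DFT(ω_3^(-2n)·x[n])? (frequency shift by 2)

Modulation property: DFT(ω_3^(-2n)·x[n]) = X[(k-2) mod 3], so circularly shift X by 2 positions.

X[k-2] = [-1.0000+1.7321i, -1.0000-1.7321i, 2]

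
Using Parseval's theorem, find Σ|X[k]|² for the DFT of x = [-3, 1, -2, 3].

Parseval: Σ|x[n]|² = (1/N)Σ|X[k]|², so Σ|X[k]|² = N·Σ|x[n]|² = 4·23.0000

Σ|X[k]|² = N·Σ|x[n]|² = 4·23.0000 = 92.0000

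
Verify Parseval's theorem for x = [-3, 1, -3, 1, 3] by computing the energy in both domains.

Time domain:
Σ|x[n]|² = |-3|² + |1|² + |-3|² + |1|² + |3|² = 29.0000

Frequency domain:
(1/5)Σ|X[k]|² = (1/5)(|-1|² + |-0.1459+4.2533i|² + |-6.8541-2.6287i|² + |-6.8541+2.6287i|² + |-0.1459-4.2533i|²) = (1/5)·145.0000 = 29.0000

Both sides agree, confirming Parseval's theorem.

Σ|x[n]|² = (1/N)Σ|X[k]|² = 29.0000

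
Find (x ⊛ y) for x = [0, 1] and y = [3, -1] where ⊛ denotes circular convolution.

(x ⊛ y)[n] = Σ(m=0 to 1) x[m] · y[(n-m) mod 2]

Computing each output sample:
(x ⊛ y)[0] = -1
(x ⊛ y)[1] = 3

x ⊛ y = [-1, 3]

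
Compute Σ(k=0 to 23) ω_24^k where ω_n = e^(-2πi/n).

Sum of all nth roots of unity equals 0 for n > 1 (geometric series with r ≠ 1).

0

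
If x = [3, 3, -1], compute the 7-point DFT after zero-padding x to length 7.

Original 3-point DFT: [5, 2.0000-3.4641i, 2.0000+3.4641i]
Zero-padded 7-point DFT provides frequency interpolation.

DFT_7([x, 0, ...]) = [5, 5.0930-1.3706i, 3.2334-3.3587i, -0.3264-2.0835i, -0.3264+2.0835i, 3.2334+3.3587i, 5.0930+1.3706i]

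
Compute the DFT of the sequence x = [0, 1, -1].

X[k] = Σ(n=0 to 2) x[n] · ω_3^(nk)
where ω_3 = e^(-2πi/3)

Computing each X[k]:
X[0] = 0
X[1] = -1.7321i
X[2] = 1.7321i

X = [0, -1.7321i, 1.7321i]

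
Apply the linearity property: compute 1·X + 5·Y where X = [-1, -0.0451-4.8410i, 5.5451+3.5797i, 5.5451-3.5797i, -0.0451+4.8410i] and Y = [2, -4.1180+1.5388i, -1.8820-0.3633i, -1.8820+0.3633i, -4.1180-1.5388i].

By linearity: DFT(1x + 5y) = 1·DFT(x) + 5·DFT(y)
= 1·[-1, -0.0451-4.8410i, 5.5451+3.5797i, 5.5451-3.5797i, -0.0451+4.8410i] + 5·[2, -4.1180+1.5388i, -1.8820-0.3633i, -1.8820+0.3633i, -4.1180-1.5388i]

Computing element-wise:
Z[0] = 1·(-1) + 5·(2) = 9
Z[1] = 1·(-0.0451-4.8410i) + 5·(-4.1180+1.5388i) = -20.6351+2.8530i
Z[2] = 1·(5.5451+3.5797i) + 5·(-1.8820-0.3633i) = -3.8649+1.7632i
Z[3] = 1·(5.5451-3.5797i) + 5·(-1.8820+0.3633i) = -3.8649-1.7632i
Z[4] = 1·(-0.0451+4.8410i) + 5·(-4.1180-1.5388i) = -20.6351-2.8530i

DFT(1x + 5y) = 1·X + 5·Y = [9, -20.6351+2.8530i, -3.8649+1.7632i, -3.8649-1.7632i, -20.6351-2.8530i]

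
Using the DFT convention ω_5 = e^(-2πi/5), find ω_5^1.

ω_5^1 = e^(-2πi·1/5)
= cos(-2π·1/5) + i·sin(-2π·1/5)
= cos(-2π/5) + i·sin(-2π/5)

ω_5^1 = cos(-2π/5) + i·sin(-2π/5) = 0.3090-0.9511i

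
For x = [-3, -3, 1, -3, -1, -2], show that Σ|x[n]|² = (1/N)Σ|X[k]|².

Time domain:
Σ|x[n]|² = |-3|² + |-3|² + |1|² + |-3|² + |-1|² + |-2|² = 33.0000

Frequency domain:
(1/6)Σ|X[k]|² = (1/6)(|-11|² + |-2.5000-0.8660i|² + |-3.5000+2.5981i|² + |5|² + |-3.5000-2.5981i|² + |-2.5000+0.8660i|²) = (1/6)·198.0000 = 33.0000

Both sides agree, confirming Parseval's theorem.

Σ|x[n]|² = (1/N)Σ|X[k]|² = 33.0000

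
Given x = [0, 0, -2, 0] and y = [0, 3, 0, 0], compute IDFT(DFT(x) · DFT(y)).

(x ⊛ y)[n] = Σ(m=0 to 3) x[m] · y[(n-m) mod 4]

Computing each output sample:
(x ⊛ y)[0] = 0
(x ⊛ y)[1] = 0
(x ⊛ y)[2] = 0
(x ⊛ y)[3] = -6

x ⊛ y = [0, 0, 0, -6]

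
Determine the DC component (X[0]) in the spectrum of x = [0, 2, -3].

X[0] = Σ(n=0 to 2) x[n] · ω_3^0 = Σ x[n]
= (0) + (2) + (-3)

X[0] = -1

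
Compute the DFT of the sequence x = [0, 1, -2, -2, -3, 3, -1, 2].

X[k] = Σ(n=0 to 7) x[n] · ω_8^(nk)
where ω_8 = e^(-2πi/8)

Computing each X[k]:
X[0] = -2
X[1] = 4.4142+5.2426i
X[2] = -4i
X[3] = 1.5858+3.2426i
X[4] = -10
X[5] = 1.5858-3.2426i
X[6] = 4i
X[7] = 4.4142-5.2426i

X = [-2, 4.4142+5.2426i, -4i, 1.5858+3.2426i, -10, 1.5858-3.2426i, 4i, 4.4142-5.2426i]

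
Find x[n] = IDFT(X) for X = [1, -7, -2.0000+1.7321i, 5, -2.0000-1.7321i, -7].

x[n] = (1/6) Σ(k=0 to 5) X[k] · e^(2πikn/6)

Computing each x[n]:
x[0] = -2
x[1] = -2
x[2] = 3
x[3] = 1
x[4] = 2
x[5] = -1

x = [-2, -2, 3, 1, 2, -1]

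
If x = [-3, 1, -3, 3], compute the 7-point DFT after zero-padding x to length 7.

Original 4-point DFT: [-2, 2i, -10, -2i]
Zero-padded 7-point DFT provides frequency interpolation.

DFT_7([x, 0, ...]) = [-2, -4.4119+0.8413i, 1.3509+0.0689i, -6.4390-5.7042i, -6.4390+5.7042i, 1.3509-0.0689i, -4.4119-0.8413i]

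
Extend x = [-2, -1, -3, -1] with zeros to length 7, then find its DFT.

Original 4-point DFT: [-7, 1, -3, 1]
Zero-padded 7-point DFT provides frequency interpolation.

DFT_7([x, 0, ...]) = [-7, -1.0550+4.1405i, 0.3019-1.1086i, -2.7470-0.9367i, -2.7470+0.9367i, 0.3019+1.1086i, -1.0550-4.1405i]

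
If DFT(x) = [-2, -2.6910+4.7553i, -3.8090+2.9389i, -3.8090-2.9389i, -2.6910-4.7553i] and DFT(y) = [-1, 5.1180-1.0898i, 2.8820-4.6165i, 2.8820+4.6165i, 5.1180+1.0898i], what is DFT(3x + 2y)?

By linearity: DFT(3x + 2y) = 3·DFT(x) + 2·DFT(y)
= 3·[-2, -2.6910+4.7553i, -3.8090+2.9389i, -3.8090-2.9389i, -2.6910-4.7553i] + 2·[-1, 5.1180-1.0898i, 2.8820-4.6165i, 2.8820+4.6165i, 5.1180+1.0898i]

Computing element-wise:
Z[0] = 3·(-2) + 2·(-1) = -8
Z[1] = 3·(-2.6910+4.7553i) + 2·(5.1180-1.0898i) = 2.1630+12.0863i
Z[2] = 3·(-3.8090+2.9389i) + 2·(2.8820-4.6165i) = -5.6630-0.4163i
Z[3] = 3·(-3.8090-2.9389i) + 2·(2.8820+4.6165i) = -5.6630+0.4163i
Z[4] = 3·(-2.6910-4.7553i) + 2·(5.1180+1.0898i) = 2.1630-12.0863i

DFT(3x + 2y) = 3·X + 2·Y = [-8, 2.1630+12.0863i, -5.6630-0.4163i, -5.6630+0.4163i, 2.1630-12.0863i]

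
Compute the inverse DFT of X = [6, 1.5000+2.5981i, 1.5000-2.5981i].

x[n] = (1/3) Σ(k=0 to 2) X[k] · e^(2πikn/3)

Computing each x[n]:
x[0] = 3
x[1] = 0
x[2] = 3

x = [3, 0, 3]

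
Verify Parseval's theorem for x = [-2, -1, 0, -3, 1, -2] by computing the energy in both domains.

Time domain:
Σ|x[n]|² = |-2|² + |-1|² + |0|² + |-3|² + |1|² + |-2|² = 19.0000

Frequency domain:
(1/6)Σ|X[k]|² = (1/6)(|-7|² + |-1|² + |-4.0000-1.7321i|² + |5|² + |-4.0000+1.7321i|² + |-1|²) = (1/6)·114.0000 = 19.0000

Both sides agree, confirming Parseval's theorem.

Σ|x[n]|² = (1/N)Σ|X[k]|² = 19.0000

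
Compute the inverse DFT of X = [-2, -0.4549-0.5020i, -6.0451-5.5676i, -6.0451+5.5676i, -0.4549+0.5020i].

x[n] = (1/5) Σ(k=0 to 4) X[k] · e^(2πikn/5)

Computing each x[n]:
x[0] = -3
x[1] = 3
x[2] = -3
x[3] = 1
x[4] = 0

x = [-3, 3, -3, 1, 0]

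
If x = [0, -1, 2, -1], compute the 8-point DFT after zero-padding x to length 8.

Original 4-point DFT: [0, -2, 4, -2]
Zero-padded 8-point DFT provides frequency interpolation.

DFT_8([x, 0, ...]) = [0, -0.5858i, -2, 3.4142i, 4, -3.4142i, -2, 0.5858i]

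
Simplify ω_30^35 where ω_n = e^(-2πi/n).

Since ω_30^30 = 1, powers reduce modulo 30.
35 mod 30 = 5
So ω_30^35 = ω_30^5 = e^(-2πi·5/30)

ω_30^35 = ω_30^5 = 0.5000-0.8660i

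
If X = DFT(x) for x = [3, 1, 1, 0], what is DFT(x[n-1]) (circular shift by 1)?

Time shift by 1: X_shifted[k] = ω_4^(1k) · X[k]
Shifted x = [0, 3, 1, 1]

DFT(x[n-1]) = [5, -1-2i, -3, -1+2i]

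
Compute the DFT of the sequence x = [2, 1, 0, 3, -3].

X[k] = Σ(n=0 to 4) x[n] · ω_5^(nk)
where ω_5 = e^(-2πi/5)

Computing each X[k]:
X[0] = 3
X[1] = -1.0451-2.0409i
X[2] = 4.5451-5.2043i
X[3] = 4.5451+5.2043i
X[4] = -1.0451+2.0409i

X = [3, -1.0451-2.0409i, 4.5451-5.2043i, 4.5451+5.2043i, -1.0451+2.0409i]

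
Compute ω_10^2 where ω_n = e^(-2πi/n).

ω_10^2 = e^(-2πi·2/10)
= cos(-2π·2/10) + i·sin(-2π·2/10)
= cos(-4π/10) + i·sin(-4π/10)

ω_10^2 = cos(-4π/10) + i·sin(-4π/10) = 0.3090-0.9511i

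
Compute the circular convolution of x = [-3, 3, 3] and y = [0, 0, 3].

(x ⊛ y)[n] = Σ(m=0 to 2) x[m] · y[(n-m) mod 3]

Computing each output sample:
(x ⊛ y)[0] = 9
(x ⊛ y)[1] = 9
(x ⊛ y)[2] = -9

x ⊛ y = [9, 9, -9]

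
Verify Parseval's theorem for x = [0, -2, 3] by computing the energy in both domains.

Time domain:
Σ|x[n]|² = |0|² + |-2|² + |3|² = 13.0000

Frequency domain:
(1/3)Σ|X[k]|² = (1/3)(|1|² + |-0.5000+4.3301i|² + |-0.5000-4.3301i|²) = (1/3)·39.0000 = 13.0000

Both sides agree, confirming Parseval's theorem.

Σ|x[n]|² = (1/N)Σ|X[k]|² = 13.0000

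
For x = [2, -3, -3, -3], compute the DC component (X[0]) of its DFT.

X[0] = Σ(n=0 to 3) x[n] · ω_4^0 = Σ x[n]
= (2) + (-3) + (-3) + (-3)

X[0] = -7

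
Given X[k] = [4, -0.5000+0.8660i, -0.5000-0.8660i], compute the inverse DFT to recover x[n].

x[n] = (1/3) Σ(k=0 to 2) X[k] · e^(2πikn/3)

Computing each x[n]:
x[0] = 1
x[1] = 1
x[2] = 2

x = [1, 1, 2]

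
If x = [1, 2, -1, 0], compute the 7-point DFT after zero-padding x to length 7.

Original 4-point DFT: [2, 2-2i, -2, 2+2i]
Zero-padded 7-point DFT provides frequency interpolation.

DFT_7([x, 0, ...]) = [2, 2.4695-0.5887i, 1.4559-2.3837i, -1.4254-1.6496i, -1.4254+1.6496i, 1.4559+2.3837i, 2.4695+0.5887i]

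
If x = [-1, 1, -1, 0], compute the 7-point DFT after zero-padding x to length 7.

Original 4-point DFT: [-1, -1i, -3, 1i]
Zero-padded 7-point DFT provides frequency interpolation.

DFT_7([x, 0, ...]) = [-1, -0.1540+0.1931i, -0.3216-1.4088i, -2.5245-1.2157i, -2.5245+1.2157i, -0.3216+1.4088i, -0.1540-0.1931i]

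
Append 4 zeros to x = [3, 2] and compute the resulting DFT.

Original 2-point DFT: [5, 1]
Zero-padded 6-point DFT provides frequency interpolation.

DFT_6([x, 0, ...]) = [5, 4.0000-1.7321i, 2.0000-1.7321i, 1, 2.0000+1.7321i, 4.0000+1.7321i]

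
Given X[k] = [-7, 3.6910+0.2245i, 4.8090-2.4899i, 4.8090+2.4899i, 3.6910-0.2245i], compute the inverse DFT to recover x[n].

x[n] = (1/5) Σ(k=0 to 4) X[k] · e^(2πikn/5)

Computing each x[n]:
x[0] = 2
x[1] = -2
x[2] = -3
x[3] = -1
x[4] = -3

x = [2, -2, -3, -1, -3]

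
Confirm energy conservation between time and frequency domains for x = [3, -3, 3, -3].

Time domain:
Σ|x[n]|² = |3|² + |-3|² + |3|² + |-3|² = 36.0000

Frequency domain:
(1/4)Σ|X[k]|² = (1/4)(|0|² + |0|² + |12|² + |0|²) = (1/4)·144.0000 = 36.0000

Both sides agree, confirming Parseval's theorem.

Σ|x[n]|² = (1/N)Σ|X[k]|² = 36.0000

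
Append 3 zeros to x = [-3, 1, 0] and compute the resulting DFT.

Original 3-point DFT: [-2, -3.5000-0.8660i, -3.5000+0.8660i]
Zero-padded 6-point DFT provides frequency interpolation.

DFT_6([x, 0, ...]) = [-2, -2.5000-0.8660i, -3.5000-0.8660i, -4, -3.5000+0.8660i, -2.5000+0.8660i]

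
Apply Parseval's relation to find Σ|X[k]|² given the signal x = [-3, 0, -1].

Parseval: Σ|x[n]|² = (1/N)Σ|X[k]|², so Σ|X[k]|² = N·Σ|x[n]|² = 3·10.0000

Σ|X[k]|² = N·Σ|x[n]|² = 3·10.0000 = 30.0000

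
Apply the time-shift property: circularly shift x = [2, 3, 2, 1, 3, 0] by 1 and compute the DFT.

Time shift by 1: X_shifted[k] = ω_6^(1k) · X[k]
Shifted x = [0, 2, 3, 2, 1, 3]

DFT(x[n-1]) = [11, -1.5000-0.8660i, -2.5000+2.5981i, -3, -2.5000-2.5981i, -1.5000+0.8660i]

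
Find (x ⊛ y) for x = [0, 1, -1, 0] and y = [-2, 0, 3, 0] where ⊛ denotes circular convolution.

(x ⊛ y)[n] = Σ(m=0 to 3) x[m] · y[(n-m) mod 4]

Computing each output sample:
(x ⊛ y)[0] = -3
(x ⊛ y)[1] = -2
(x ⊛ y)[2] = 2
(x ⊛ y)[3] = 3

x ⊛ y = [-3, -2, 2, 3]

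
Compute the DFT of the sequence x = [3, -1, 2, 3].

X[k] = Σ(n=0 to 3) x[n] · ω_4^(nk)
where ω_4 = e^(-2πi/4)

Computing each X[k]:
X[0] = 7
X[1] = 1+4i
X[2] = 3
X[3] = 1-4i

X = [7, 1+4i, 3, 1-4i]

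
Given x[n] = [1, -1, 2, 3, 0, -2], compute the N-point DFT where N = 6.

X[k] = Σ(n=0 to 5) x[n] · ω_6^(nk)
where ω_6 = e^(-2πi/6)

Computing each X[k]:
X[0] = 3
X[1] = -4.5000-2.5981i
X[2] = 4.5000+0.8660i
X[3] = 3
X[4] = 4.5000-0.8660i
X[5] = -4.5000+2.5981i

X = [3, -4.5000-2.5981i, 4.5000+0.8660i, 3, 4.5000-0.8660i, -4.5000+2.5981i]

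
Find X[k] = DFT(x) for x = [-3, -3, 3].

X[k] = Σ(n=0 to 2) x[n] · ω_3^(nk)
where ω_3 = e^(-2πi/3)

Computing each X[k]:
X[0] = -3
X[1] = -3.0000+5.1962i
X[2] = -3.0000-5.1962i

X = [-3, -3.0000+5.1962i, -3.0000-5.1962i]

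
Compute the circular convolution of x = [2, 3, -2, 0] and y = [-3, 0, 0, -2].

(x ⊛ y)[n] = Σ(m=0 to 3) x[m] · y[(n-m) mod 4]

Computing each output sample:
(x ⊛ y)[0] = -12
(x ⊛ y)[1] = -5
(x ⊛ y)[2] = 6
(x ⊛ y)[3] = -4

x ⊛ y = [-12, -5, 6, -4]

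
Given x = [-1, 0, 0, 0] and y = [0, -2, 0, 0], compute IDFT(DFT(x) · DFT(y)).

(x ⊛ y)[n] = Σ(m=0 to 3) x[m] · y[(n-m) mod 4]

Computing each output sample:
(x ⊛ y)[0] = 0
(x ⊛ y)[1] = 2
(x ⊛ y)[2] = 0
(x ⊛ y)[3] = 0

x ⊛ y = [0, 2, 0, 0]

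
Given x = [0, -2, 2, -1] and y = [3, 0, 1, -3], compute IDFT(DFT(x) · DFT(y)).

(x ⊛ y)[n] = Σ(m=0 to 3) x[m] · y[(n-m) mod 4]

Computing each output sample:
(x ⊛ y)[0] = 8
(x ⊛ y)[1] = -13
(x ⊛ y)[2] = 9
(x ⊛ y)[3] = -5

x ⊛ y = [8, -13, 9, -5]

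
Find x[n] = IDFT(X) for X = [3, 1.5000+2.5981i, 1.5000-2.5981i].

x[n] = (1/3) Σ(k=0 to 2) X[k] · e^(2πikn/3)

Computing each x[n]:
x[0] = 2
x[1] = -1
x[2] = 2

x = [2, -1, 2]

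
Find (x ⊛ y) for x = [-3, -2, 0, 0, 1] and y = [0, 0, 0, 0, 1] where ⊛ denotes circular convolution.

(x ⊛ y)[n] = Σ(m=0 to 4) x[m] · y[(n-m) mod 5]

Computing each output sample:
(x ⊛ y)[0] = -2
(x ⊛ y)[1] = 0
(x ⊛ y)[2] = 0
(x ⊛ y)[3] = 1
(x ⊛ y)[4] = -3

x ⊛ y = [-2, 0, 0, 1, -3]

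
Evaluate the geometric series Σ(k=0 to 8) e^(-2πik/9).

Sum of all nth roots of unity equals 0 for n > 1 (geometric series with r ≠ 1).

0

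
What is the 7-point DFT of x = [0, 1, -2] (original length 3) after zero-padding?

Original 3-point DFT: [-1, 0.5000-2.5981i, 0.5000+2.5981i]
Zero-padded 7-point DFT provides frequency interpolation.

DFT_7([x, 0, ...]) = [-1, 1.0685+1.1680i, 1.5794-1.8427i, -2.1479-1.9975i, -2.1479+1.9975i, 1.5794+1.8427i, 1.0685-1.1680i]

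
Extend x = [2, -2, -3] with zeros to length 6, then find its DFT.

Original 3-point DFT: [-3, 4.5000-0.8660i, 4.5000+0.8660i]
Zero-padded 6-point DFT provides frequency interpolation.

DFT_6([x, 0, ...]) = [-3, 2.5000+4.3301i, 4.5000-0.8660i, 1, 4.5000+0.8660i, 2.5000-4.3301i]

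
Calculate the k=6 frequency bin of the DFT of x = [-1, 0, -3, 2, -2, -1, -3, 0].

X[6] = Σ(n=0 to 7) x[n] · ω_8^(6n) where ω_8 = e^(-2πi/8)
= (-1)·ω_8^0 + (0)·ω_8^6 + (-3)·ω_8^12 + (2)·ω_8^18 + (-2)·ω_8^24 + (-1)·ω_8^30 + (-3)·ω_8^36 + (0)·ω_8^42

X[6] = 3-3i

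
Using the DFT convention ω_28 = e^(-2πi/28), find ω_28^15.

ω_28^15 = e^(-2πi·15/28)
= cos(-2π·15/28) + i·sin(-2π·15/28)
= cos(-30π/28) + i·sin(-30π/28)

ω_28^15 = cos(-30π/28) + i·sin(-30π/28) = -0.9749+0.2225i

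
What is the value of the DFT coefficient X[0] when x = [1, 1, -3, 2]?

X[0] = Σ(n=0 to 3) x[n] · ω_4^0 = Σ x[n]
= (1) + (1) + (-3) + (2)

X[0] = 1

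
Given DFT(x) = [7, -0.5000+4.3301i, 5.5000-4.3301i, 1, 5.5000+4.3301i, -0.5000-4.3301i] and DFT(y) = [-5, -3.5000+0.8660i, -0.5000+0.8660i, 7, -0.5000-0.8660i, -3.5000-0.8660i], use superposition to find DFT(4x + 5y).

By linearity: DFT(4x + 5y) = 4·DFT(x) + 5·DFT(y)
= 4·[7, -0.5000+4.3301i, 5.5000-4.3301i, 1, 5.5000+4.3301i, -0.5000-4.3301i] + 5·[-5, -3.5000+0.8660i, -0.5000+0.8660i, 7, -0.5000-0.8660i, -3.5000-0.8660i]

Computing element-wise:
Z[0] = 4·(7) + 5·(-5) = 3
Z[1] = 4·(-0.5000+4.3301i) + 5·(-3.5000+0.8660i) = -19.5000+21.6504i
Z[2] = 4·(5.5000-4.3301i) + 5·(-0.5000+0.8660i) = 19.5000-12.9904i
Z[3] = 4·(1) + 5·(7) = 39
Z[4] = 4·(5.5000+4.3301i) + 5·(-0.5000-0.8660i) = 19.5000+12.9904i
Z[5] = 4·(-0.5000-4.3301i) + 5·(-3.5000-0.8660i) = -19.5000-21.6504i

DFT(4x + 5y) = 4·X + 5·Y = [3, -19.5000+21.6504i, 19.5000-12.9904i, 39, 19.5000+12.9904i, -19.5000-21.6504i]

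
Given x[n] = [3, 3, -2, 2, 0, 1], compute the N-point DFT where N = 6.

X[k] = Σ(n=0 to 5) x[n] · ω_6^(nk)
where ω_6 = e^(-2πi/6)

Computing each X[k]:
X[0] = 7
X[1] = 4
X[2] = 4.0000-3.4641i
X[3] = -5
X[4] = 4.0000+3.4641i
X[5] = 4

X = [7, 4, 4.0000-3.4641i, -5, 4.0000+3.4641i, 4]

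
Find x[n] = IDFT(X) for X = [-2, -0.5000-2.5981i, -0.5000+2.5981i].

x[n] = (1/3) Σ(k=0 to 2) X[k] · e^(2πikn/3)

Computing each x[n]:
x[0] = -1
x[1] = 1
x[2] = -2

x = [-1, 1, -2]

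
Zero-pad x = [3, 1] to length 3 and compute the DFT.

Original 2-point DFT: [4, 2]
Zero-padded 3-point DFT provides frequency interpolation.

DFT_3([x, 0, ...]) = [4, 2.5000-0.8660i, 2.5000+0.8660i]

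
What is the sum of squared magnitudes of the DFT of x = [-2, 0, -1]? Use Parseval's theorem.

Parseval: Σ|x[n]|² = (1/N)Σ|X[k]|², so Σ|X[k]|² = N·Σ|x[n]|² = 3·5.0000

Σ|X[k]|² = N·Σ|x[n]|² = 3·5.0000 = 15.0000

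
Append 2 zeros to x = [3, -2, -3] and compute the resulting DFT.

Original 3-point DFT: [-2, 5.5000-0.8660i, 5.5000+0.8660i]
Zero-padded 5-point DFT provides frequency interpolation.

DFT_5([x, 0, ...]) = [-2, 4.8090+3.6655i, 3.6910-1.6776i, 3.6910+1.6776i, 4.8090-3.6655i]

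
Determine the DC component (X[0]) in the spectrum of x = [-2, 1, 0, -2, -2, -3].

X[0] = Σ(n=0 to 5) x[n] · ω_6^0 = Σ x[n]
= (-2) + (1) + (0) + (-2) + (-2) + (-3)

X[0] = -8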